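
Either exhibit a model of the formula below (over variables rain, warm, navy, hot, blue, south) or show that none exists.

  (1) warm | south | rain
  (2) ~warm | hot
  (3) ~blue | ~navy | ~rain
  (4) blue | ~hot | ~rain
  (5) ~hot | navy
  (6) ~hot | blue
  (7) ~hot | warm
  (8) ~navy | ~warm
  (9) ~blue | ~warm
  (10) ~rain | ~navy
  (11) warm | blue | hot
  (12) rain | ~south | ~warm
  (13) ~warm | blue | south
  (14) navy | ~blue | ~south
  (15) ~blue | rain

rain=1, warm=0, navy=0, hot=0, blue=1, south=0

Suppose warm = 0.
The clause (~hot) is unit, so hot = 0.
The clause (blue) is unit, so blue = 1.
The clause (rain) is unit, so rain = 1.
The clause (~navy) is unit, so navy = 0.
The clause (~south) is unit, so south = 0.
All clauses are satisfied.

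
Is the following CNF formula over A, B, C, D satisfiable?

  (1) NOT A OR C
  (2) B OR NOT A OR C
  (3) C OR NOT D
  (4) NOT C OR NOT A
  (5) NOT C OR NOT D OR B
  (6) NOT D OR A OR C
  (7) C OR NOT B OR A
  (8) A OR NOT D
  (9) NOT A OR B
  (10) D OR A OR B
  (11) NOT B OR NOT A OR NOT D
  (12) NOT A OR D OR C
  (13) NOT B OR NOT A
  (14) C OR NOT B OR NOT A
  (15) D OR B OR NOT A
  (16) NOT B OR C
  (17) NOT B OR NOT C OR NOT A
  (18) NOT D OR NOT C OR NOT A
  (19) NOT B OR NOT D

Case A = false:
The clause (NOT D) is unit, so D = false.
The clause (B) is unit, so B = true.
The clause (C) is unit, so C = true.
All clauses are satisfied.
A satisfying assignment: A=false, B=true, C=true, D=false.

Satisfiable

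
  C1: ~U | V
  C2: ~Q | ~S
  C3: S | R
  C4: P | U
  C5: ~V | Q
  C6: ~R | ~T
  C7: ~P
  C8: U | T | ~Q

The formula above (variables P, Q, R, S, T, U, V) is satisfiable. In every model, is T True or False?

False

Suppose T = 1.
From the singleton clause (~R), R = 0.
From the singleton clause (S), S = 1.
From the singleton clause (~Q), Q = 0.
From the singleton clause (~V), V = 0.
From the singleton clause (~U), U = 0.
From the singleton clause (P), P = 1.
That conflicts with the unit clause (~P).
So every satisfying assignment has T = False.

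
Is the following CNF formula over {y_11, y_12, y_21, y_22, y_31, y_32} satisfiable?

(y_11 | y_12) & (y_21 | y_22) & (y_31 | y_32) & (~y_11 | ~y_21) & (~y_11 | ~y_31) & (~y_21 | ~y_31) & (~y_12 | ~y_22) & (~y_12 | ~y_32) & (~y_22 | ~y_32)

Case y_11 = 1:
The clause (~y_21) is unit, so y_21 = 0.
The clause (y_22) is unit, so y_22 = 1.
The clause (~y_31) is unit, so y_31 = 0.
The clause (y_32) is unit, so y_32 = 1.
Now (~y_32) is unsatisfied and unit — conflict.
Backtrack on y_11: now try y_11 = 0.
The clause (y_12) is unit, so y_12 = 1.
The clause (~y_22) is unit, so y_22 = 0.
The clause (y_21) is unit, so y_21 = 1.
The clause (~y_31) is unit, so y_31 = 0.
The clause (y_32) is unit, so y_32 = 1.
Now (~y_32) is unsatisfied and unit — conflict.
Either choice for y_11 ends in contradiction.
No assignment satisfies every clause.

No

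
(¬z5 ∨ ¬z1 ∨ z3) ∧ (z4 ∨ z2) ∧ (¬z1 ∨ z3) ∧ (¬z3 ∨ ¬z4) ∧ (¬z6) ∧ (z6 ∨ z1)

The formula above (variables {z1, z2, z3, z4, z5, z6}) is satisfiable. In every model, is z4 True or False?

False

Suppose z4 = True.
Unit clause (¬z3) forces z3 = False.
Unit clause (¬z1) forces z1 = False.
Unit clause (¬z6) forces z6 = False.
That conflicts with the unit clause (z6).
So every satisfying assignment has z4 = False.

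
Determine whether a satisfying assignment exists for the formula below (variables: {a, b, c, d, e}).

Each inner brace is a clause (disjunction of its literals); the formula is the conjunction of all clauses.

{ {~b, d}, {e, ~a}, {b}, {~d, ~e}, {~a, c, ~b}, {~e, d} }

Satisfiable

(b) alone gives b = 1.
(d) alone gives d = 1.
(~e) alone gives e = 0.
(~a) alone gives a = 0.
All clauses hold; c can take either value.
A satisfying assignment: a: 0,  b: 1,  c: 0,  d: 1,  e: 0.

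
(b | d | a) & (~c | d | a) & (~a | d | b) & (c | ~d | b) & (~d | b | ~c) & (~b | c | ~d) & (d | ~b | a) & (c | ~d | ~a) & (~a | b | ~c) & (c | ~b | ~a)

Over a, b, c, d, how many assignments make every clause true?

There are 2^4 = 16 truth assignments over (a, b, c, d).
Check each against the 10 clauses (columns in the order a, b, c, d):
  F F F F  ✗ fails (b | d | a)
  F F F T  ✗ fails (c | ~d | b)
  F F T F  ✗ fails (b | d | a)
  F F T T  ✗ fails (~d | b | ~c)
  F T F F  ✗ fails (d | ~b | a)
  F T F T  ✗ fails (~b | c | ~d)
  F T T F  ✗ fails (~c | d | a)
  F T T T  ✓ satisfies all
  T F F F  ✗ fails (~a | d | b)
  T F F T  ✗ fails (c | ~d | b)
  T F T F  ✗ fails (~a | d | b)
  T F T T  ✗ fails (~d | b | ~c)
  T T F F  ✗ fails (c | ~b | ~a)
  T T F T  ✗ fails (~b | c | ~d)
  T T T F  ✓ satisfies all
  T T T T  ✓ satisfies all
3 of the 16 rows are models.

3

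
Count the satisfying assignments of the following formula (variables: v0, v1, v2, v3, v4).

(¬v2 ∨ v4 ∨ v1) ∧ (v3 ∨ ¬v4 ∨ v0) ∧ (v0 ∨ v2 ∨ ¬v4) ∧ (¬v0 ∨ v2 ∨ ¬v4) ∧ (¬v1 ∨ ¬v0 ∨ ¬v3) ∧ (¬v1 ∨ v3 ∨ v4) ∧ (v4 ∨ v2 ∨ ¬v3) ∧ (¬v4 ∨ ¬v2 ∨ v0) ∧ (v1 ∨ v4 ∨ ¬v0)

5

There are 2^5 = 32 truth assignments over (v0, v1, v2, v3, v4).
Split on v4. With v4 = True, the clauses containing v4 are satisfied and ¬v4 drops from the rest; 3 of the 2^4 = 16 assignments to the other variables satisfy what remains.
With v4 = False, by the same count on the reduced clause set, 2 assignments work.
Total: 3 + 2 = 5.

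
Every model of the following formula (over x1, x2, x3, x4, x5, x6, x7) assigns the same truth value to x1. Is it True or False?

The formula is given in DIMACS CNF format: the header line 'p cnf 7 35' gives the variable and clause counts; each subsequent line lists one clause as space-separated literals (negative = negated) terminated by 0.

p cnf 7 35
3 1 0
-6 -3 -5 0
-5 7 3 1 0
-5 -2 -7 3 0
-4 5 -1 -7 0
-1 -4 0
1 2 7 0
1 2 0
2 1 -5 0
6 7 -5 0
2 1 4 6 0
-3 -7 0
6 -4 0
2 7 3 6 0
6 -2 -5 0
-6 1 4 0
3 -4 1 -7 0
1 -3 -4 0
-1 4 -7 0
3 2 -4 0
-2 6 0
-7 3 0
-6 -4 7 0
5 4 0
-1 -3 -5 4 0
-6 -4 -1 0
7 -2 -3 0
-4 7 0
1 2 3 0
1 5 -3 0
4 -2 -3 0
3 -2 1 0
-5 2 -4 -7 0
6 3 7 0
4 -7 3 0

Suppose x1 = False.
From the singleton clause (x3), x3 = True.
From the singleton clause (x2), x2 = True.
From the singleton clause (¬x7), x7 = False.
Now (x7) is unsatisfied and unit — conflict.
So every satisfying assignment has x1 = True.

True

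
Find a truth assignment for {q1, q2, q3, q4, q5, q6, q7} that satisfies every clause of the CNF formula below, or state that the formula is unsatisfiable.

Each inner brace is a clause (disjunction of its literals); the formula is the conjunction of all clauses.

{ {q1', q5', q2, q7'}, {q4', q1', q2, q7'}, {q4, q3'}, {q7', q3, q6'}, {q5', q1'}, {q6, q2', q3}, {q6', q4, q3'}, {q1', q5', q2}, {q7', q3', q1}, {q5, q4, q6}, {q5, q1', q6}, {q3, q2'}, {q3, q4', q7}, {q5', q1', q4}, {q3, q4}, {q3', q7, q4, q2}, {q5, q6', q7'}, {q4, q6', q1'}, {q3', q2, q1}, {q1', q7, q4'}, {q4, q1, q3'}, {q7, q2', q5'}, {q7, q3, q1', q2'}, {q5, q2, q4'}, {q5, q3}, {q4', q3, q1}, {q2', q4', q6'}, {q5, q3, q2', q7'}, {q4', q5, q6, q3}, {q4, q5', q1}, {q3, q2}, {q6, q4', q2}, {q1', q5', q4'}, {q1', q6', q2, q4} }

q1=0,  q2=1,  q3=1,  q4=1,  q5=0,  q6=0,  q7=0

Try q4 = 1.
Try q5 = 0.
From the singleton clause (q2), q2 = 1.
From the singleton clause (q3), q3 = 1.
From the singleton clause (q6'), q6 = 0.
From the singleton clause (q1'), q1 = 0.
From the singleton clause (q7'), q7 = 0.
Every clause now holds.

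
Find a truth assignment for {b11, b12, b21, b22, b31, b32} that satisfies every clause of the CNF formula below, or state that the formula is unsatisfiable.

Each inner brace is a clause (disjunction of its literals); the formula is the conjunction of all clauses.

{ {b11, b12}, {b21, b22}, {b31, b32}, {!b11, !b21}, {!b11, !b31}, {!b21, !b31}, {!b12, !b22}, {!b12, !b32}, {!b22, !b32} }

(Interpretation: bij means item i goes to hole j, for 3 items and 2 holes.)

Try b11 = true.
From the singleton clause (!b21), b21 = false.
From the singleton clause (b22), b22 = true.
From the singleton clause (!b31), b31 = false.
From the singleton clause (b32), b32 = true.
But (!b32) is also a unit clause — contradiction.
So b11 must be the other value — set b11 = false.
From the singleton clause (b12), b12 = true.
From the singleton clause (!b22), b22 = false.
From the singleton clause (b21), b21 = true.
From the singleton clause (!b31), b31 = false.
From the singleton clause (b32), b32 = true.
But (!b32) is also a unit clause — contradiction.
Neither b11 = true nor b11 = false works.

UNSATISFIABLE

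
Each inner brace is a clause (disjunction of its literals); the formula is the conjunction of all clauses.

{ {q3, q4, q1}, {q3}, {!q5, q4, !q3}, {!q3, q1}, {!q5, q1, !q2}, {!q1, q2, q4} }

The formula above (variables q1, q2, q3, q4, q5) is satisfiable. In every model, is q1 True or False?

True

Suppose q1 = false.
Unit clause (q3) forces q3 = true.
Now (!q3) is unsatisfied and unit — conflict.
So every satisfying assignment has q1 = True.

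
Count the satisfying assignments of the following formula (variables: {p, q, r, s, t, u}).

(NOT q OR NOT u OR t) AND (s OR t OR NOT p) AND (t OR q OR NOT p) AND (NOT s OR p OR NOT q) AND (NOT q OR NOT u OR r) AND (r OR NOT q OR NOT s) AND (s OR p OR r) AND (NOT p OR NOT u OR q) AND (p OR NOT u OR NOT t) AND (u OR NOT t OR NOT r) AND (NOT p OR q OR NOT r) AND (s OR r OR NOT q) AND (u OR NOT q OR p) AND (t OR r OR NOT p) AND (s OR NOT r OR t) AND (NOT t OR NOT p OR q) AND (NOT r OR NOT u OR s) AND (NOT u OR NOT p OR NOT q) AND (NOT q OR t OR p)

There are 2^6 = 64 truth assignments over (p, q, r, s, t, u).
Split on s. With s = true, the clauses containing s are satisfied and NOT s drops from the rest; 6 of the 2^5 = 32 assignments to the other variables satisfy what remains.
With s = false, by the same count on the reduced clause set, 0 assignments work.
(One model: p=F, q=F, r=F, s=T, t=F, u=F.)
Total: 6 + 0 = 6.

6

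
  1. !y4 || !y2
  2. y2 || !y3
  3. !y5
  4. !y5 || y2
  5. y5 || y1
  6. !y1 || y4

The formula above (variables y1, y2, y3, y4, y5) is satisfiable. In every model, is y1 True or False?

True

Suppose y1 = false.
(!y5) alone gives y5 = false.
But (y5) is also a unit clause — contradiction.
So every satisfying assignment has y1 = True.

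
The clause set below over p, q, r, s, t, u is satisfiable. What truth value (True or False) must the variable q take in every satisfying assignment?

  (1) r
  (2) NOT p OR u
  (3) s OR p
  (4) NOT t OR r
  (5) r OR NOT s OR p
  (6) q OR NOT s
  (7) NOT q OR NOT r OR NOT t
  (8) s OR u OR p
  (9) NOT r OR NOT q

Suppose q = true.
(r) alone gives r = true.
Now (NOT r) is unsatisfied and unit — conflict.
So every satisfying assignment has q = False.

False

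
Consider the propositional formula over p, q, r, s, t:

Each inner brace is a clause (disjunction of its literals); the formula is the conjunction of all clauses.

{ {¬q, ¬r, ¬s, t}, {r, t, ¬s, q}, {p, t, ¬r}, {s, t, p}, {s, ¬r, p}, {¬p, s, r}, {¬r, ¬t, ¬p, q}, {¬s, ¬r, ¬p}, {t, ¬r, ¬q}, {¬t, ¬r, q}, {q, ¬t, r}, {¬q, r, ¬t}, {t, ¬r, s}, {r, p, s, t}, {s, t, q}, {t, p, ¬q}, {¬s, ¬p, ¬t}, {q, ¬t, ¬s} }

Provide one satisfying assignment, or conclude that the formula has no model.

Branch on p: set p = True.
Branch on s: set s = False.
From the singleton clause (r), r = True.
From the singleton clause (t), t = True.
From the singleton clause (q), q = True.
Every clause now holds.

p ↦ True, q ↦ True, r ↦ True, s ↦ False, t ↦ True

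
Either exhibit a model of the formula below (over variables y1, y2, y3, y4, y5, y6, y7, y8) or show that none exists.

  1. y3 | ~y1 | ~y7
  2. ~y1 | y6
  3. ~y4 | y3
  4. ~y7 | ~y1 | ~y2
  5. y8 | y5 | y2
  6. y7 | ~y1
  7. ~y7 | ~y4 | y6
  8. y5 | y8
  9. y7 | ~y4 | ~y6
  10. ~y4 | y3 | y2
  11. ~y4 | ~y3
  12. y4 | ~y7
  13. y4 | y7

UNSATISFIABLE

Branch on y1: set y1 = 0.
Branch on y4: set y4 = 0.
Unit clause (~y7) forces y7 = 0.
That conflicts with the unit clause (y7).
That branch fails; take y4 = 1 instead.
Unit clause (y3) forces y3 = 1.
That conflicts with the unit clause (~y3).
Neither y4 = 1 nor y4 = 0 works.
That branch fails; take y1 = 1 instead.
Unit clause (y6) forces y6 = 1.
Unit clause (y7) forces y7 = 1.
Unit clause (y3) forces y3 = 1.
Unit clause (~y2) forces y2 = 0.
Unit clause (~y4) forces y4 = 0.
That conflicts with the unit clause (y4).
Neither y1 = 1 nor y1 = 0 works.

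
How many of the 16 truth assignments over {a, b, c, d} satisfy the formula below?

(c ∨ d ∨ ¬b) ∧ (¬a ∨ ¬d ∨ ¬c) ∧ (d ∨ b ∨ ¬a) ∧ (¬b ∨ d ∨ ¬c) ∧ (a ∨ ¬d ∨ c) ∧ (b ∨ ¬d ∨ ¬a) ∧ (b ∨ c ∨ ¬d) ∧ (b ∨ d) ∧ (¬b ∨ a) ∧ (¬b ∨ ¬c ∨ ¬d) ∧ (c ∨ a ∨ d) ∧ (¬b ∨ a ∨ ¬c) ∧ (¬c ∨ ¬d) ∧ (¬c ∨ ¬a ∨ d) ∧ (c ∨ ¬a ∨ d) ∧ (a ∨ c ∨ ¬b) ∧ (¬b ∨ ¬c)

1

There are 2^4 = 16 truth assignments over (a, b, c, d).
Check each against the 17 clauses (columns in the order a, b, c, d):
  F F F F  ✗ fails (b ∨ d)
  F F F T  ✗ fails (a ∨ ¬d ∨ c)
  F F T F  ✗ fails (b ∨ d)
  F F T T  ✗ fails (¬c ∨ ¬d)
  F T F F  ✗ fails (c ∨ d ∨ ¬b)
  F T F T  ✗ fails (a ∨ ¬d ∨ c)
  F T T F  ✗ fails (¬b ∨ d ∨ ¬c)
  F T T T  ✗ fails (¬b ∨ a)
  T F F F  ✗ fails (d ∨ b ∨ ¬a)
  T F F T  ✗ fails (b ∨ ¬d ∨ ¬a)
  T F T F  ✗ fails (d ∨ b ∨ ¬a)
  T F T T  ✗ fails (¬a ∨ ¬d ∨ ¬c)
  T T F F  ✗ fails (c ∨ d ∨ ¬b)
  T T F T  ✓ satisfies all
  T T T F  ✗ fails (¬b ∨ d ∨ ¬c)
  T T T T  ✗ fails (¬a ∨ ¬d ∨ ¬c)
1 of the 16 rows is a model.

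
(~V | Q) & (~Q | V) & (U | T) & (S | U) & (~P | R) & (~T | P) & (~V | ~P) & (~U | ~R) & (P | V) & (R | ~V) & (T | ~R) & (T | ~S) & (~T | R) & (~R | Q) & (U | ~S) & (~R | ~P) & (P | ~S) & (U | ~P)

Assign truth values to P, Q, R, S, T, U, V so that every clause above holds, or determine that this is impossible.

UNSATISFIABLE

Case V = 0:
From the singleton clause (~Q), Q = 0.
From the singleton clause (P), P = 1.
From the singleton clause (R), R = 1.
Now (~R) is unsatisfied and unit — conflict.
That branch fails; take V = 1 instead.
From the singleton clause (Q), Q = 1.
From the singleton clause (~P), P = 0.
From the singleton clause (~T), T = 0.
From the singleton clause (U), U = 1.
From the singleton clause (~R), R = 0.
Now (R) is unsatisfied and unit — conflict.
Either choice for V ends in contradiction.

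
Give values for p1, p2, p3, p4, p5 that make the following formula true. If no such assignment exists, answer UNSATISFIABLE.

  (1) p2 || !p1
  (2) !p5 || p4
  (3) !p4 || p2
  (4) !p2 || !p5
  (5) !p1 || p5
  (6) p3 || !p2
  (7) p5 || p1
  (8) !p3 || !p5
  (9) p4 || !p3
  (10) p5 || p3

UNSATISFIABLE

Try p2 = true.
From the singleton clause (!p5), p5 = false.
From the singleton clause (!p1), p1 = false.
That conflicts with the unit clause (p1).
Undo p2 and try p2 = false.
From the singleton clause (!p1), p1 = false.
From the singleton clause (!p4), p4 = false.
From the singleton clause (!p5), p5 = false.
That conflicts with the unit clause (p5).
Neither p2 = true nor p2 = false works.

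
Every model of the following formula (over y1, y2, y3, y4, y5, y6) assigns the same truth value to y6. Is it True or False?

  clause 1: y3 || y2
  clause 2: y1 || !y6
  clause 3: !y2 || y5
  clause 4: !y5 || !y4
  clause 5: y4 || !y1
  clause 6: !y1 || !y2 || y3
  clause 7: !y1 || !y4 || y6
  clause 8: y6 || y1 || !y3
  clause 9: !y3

False

Suppose y6 = true.
(y1) alone gives y1 = true.
(y4) alone gives y4 = true.
(!y5) alone gives y5 = false.
(!y2) alone gives y2 = false.
(y3) alone gives y3 = true.
But (!y3) is also a unit clause — contradiction.
So every satisfying assignment has y6 = False.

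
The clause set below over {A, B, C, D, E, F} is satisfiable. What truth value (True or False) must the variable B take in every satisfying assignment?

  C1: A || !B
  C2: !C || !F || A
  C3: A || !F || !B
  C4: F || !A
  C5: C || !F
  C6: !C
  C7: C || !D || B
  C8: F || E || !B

Suppose B = true.
From the singleton clause (A), A = true.
From the singleton clause (F), F = true.
From the singleton clause (C), C = true.
That conflicts with the unit clause (!C).
So every satisfying assignment has B = False.

False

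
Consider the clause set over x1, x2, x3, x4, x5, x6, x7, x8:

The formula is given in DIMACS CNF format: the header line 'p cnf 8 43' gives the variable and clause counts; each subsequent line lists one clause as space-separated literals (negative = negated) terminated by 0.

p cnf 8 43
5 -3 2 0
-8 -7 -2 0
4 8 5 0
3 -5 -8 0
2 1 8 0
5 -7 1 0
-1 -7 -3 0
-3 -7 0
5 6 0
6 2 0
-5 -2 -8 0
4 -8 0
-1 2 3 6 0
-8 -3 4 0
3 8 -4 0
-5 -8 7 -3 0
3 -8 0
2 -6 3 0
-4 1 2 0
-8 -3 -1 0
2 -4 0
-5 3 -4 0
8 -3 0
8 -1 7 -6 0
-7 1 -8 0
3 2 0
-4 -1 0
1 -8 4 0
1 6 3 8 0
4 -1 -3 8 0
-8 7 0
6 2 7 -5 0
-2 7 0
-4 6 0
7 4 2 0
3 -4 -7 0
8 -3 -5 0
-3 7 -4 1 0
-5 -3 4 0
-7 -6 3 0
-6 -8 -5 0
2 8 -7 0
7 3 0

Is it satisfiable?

Branch on x3: set x3 = False.
(¬x8) alone gives x8 = False.
(¬x4) alone gives x4 = False.
(x5) alone gives x5 = True.
(x2) alone gives x2 = True.
(x7) alone gives x7 = True.
(¬x6) alone gives x6 = False.
(x1) alone gives x1 = True.
Every clause now holds.
A satisfying assignment: x1 ↦ True, x2 ↦ True, x3 ↦ False, x4 ↦ False, x5 ↦ True, x6 ↦ False, x7 ↦ True, x8 ↦ False.

Satisfiable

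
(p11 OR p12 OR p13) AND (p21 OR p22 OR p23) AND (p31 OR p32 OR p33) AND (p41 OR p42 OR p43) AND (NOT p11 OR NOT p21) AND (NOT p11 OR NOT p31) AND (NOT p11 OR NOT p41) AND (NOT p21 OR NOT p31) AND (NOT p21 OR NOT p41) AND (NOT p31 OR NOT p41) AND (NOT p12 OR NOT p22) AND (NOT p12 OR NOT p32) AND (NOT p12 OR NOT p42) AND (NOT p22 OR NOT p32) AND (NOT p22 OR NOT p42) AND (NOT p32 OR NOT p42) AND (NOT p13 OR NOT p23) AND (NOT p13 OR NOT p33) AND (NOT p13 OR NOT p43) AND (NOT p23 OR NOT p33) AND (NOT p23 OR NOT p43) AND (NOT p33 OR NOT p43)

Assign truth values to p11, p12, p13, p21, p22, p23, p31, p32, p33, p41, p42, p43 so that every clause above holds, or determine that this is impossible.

Branch on p11: set p11 = false.
Branch on p12: set p12 = true.
(NOT p22) alone gives p22 = false.
(NOT p32) alone gives p32 = false.
(NOT p42) alone gives p42 = false.
Branch on p21: set p21 = true.
(NOT p31) alone gives p31 = false.
(p33) alone gives p33 = true.
(NOT p41) alone gives p41 = false.
(p43) alone gives p43 = true.
Now (NOT p43) is unsatisfied and unit — conflict.
So p21 must be the other value — set p21 = false.
(p23) alone gives p23 = true.
(NOT p13) alone gives p13 = false.
(NOT p33) alone gives p33 = false.
(p31) alone gives p31 = true.
(NOT p41) alone gives p41 = false.
(p43) alone gives p43 = true.
Now (NOT p43) is unsatisfied and unit — conflict.
Both values of p21 lead to a conflict.
So p12 must be the other value — set p12 = false.
(p13) alone gives p13 = true.
(NOT p23) alone gives p23 = false.
(NOT p33) alone gives p33 = false.
(NOT p43) alone gives p43 = false.
Branch on p21: set p21 = true.
(NOT p31) alone gives p31 = false.
(p32) alone gives p32 = true.
(NOT p41) alone gives p41 = false.
(p42) alone gives p42 = true.
Now (NOT p42) is unsatisfied and unit — conflict.
So p21 must be the other value — set p21 = false.
(p22) alone gives p22 = true.
(NOT p32) alone gives p32 = false.
(p31) alone gives p31 = true.
(NOT p41) alone gives p41 = false.
(p42) alone gives p42 = true.
Now (NOT p42) is unsatisfied and unit — conflict.
Both values of p21 lead to a conflict.
Both values of p12 lead to a conflict.
So p11 must be the other value — set p11 = true.
(NOT p21) alone gives p21 = false.
(NOT p31) alone gives p31 = false.
(NOT p41) alone gives p41 = false.
Branch on p22: set p22 = true.
(NOT p12) alone gives p12 = false.
(NOT p32) alone gives p32 = false.
(p33) alone gives p33 = true.
(NOT p42) alone gives p42 = false.
(p43) alone gives p43 = true.
Now (NOT p43) is unsatisfied and unit — conflict.
So p22 must be the other value — set p22 = false.
(p23) alone gives p23 = true.
(NOT p13) alone gives p13 = false.
(NOT p33) alone gives p33 = false.
(p32) alone gives p32 = true.
(NOT p12) alone gives p12 = false.
(NOT p42) alone gives p42 = false.
(p43) alone gives p43 = true.
Now (NOT p43) is unsatisfied and unit — conflict.
Both values of p22 lead to a conflict.
Both values of p11 lead to a conflict.

UNSATISFIABLE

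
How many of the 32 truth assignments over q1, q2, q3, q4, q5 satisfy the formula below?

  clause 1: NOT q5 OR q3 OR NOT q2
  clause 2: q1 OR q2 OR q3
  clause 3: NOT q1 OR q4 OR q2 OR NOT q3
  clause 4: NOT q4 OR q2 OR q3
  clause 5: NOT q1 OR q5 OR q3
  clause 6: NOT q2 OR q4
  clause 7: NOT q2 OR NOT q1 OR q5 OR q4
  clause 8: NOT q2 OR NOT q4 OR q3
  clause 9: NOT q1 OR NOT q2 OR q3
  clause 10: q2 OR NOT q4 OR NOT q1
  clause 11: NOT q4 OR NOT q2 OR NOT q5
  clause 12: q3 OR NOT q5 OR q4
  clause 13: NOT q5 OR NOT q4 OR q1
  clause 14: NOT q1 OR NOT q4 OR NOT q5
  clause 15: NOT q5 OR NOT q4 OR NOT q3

There are 2^5 = 32 truth assignments over (q1, q2, q3, q4, q5).
Split on q2. With q2 = true, the clauses containing q2 are satisfied and NOT q2 drops from the rest; 2 of the 2^4 = 16 assignments to the other variables satisfy what remains.
With q2 = false, by the same count on the reduced clause set, 3 assignments work.
(One model: q1=F, q2=F, q3=T, q4=F, q5=F.)
Total: 2 + 3 = 5.

5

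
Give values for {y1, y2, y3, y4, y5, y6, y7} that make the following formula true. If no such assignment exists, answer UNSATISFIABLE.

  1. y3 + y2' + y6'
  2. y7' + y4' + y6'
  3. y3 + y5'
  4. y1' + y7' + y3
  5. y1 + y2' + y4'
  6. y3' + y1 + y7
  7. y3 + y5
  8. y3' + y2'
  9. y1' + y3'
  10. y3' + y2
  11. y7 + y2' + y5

Branch on y3: set y3 = 1.
Unit clause (y2') forces y2 = 0.
Now (y2) is unsatisfied and unit — conflict.
So y3 must be the other value — set y3 = 0.
Unit clause (y5') forces y5 = 0.
Now (y5) is unsatisfied and unit — conflict.
Either choice for y3 ends in contradiction.

UNSATISFIABLE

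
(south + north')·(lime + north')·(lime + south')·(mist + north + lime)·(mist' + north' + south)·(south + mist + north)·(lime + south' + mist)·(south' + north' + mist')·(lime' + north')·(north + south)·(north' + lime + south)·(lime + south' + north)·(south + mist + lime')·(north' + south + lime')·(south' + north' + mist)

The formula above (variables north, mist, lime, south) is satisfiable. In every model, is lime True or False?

True

Suppose lime = 0.
Unit clause (north') forces north = 0.
Unit clause (south') forces south = 0.
But (south) is also a unit clause — contradiction.
So every satisfying assignment has lime = True.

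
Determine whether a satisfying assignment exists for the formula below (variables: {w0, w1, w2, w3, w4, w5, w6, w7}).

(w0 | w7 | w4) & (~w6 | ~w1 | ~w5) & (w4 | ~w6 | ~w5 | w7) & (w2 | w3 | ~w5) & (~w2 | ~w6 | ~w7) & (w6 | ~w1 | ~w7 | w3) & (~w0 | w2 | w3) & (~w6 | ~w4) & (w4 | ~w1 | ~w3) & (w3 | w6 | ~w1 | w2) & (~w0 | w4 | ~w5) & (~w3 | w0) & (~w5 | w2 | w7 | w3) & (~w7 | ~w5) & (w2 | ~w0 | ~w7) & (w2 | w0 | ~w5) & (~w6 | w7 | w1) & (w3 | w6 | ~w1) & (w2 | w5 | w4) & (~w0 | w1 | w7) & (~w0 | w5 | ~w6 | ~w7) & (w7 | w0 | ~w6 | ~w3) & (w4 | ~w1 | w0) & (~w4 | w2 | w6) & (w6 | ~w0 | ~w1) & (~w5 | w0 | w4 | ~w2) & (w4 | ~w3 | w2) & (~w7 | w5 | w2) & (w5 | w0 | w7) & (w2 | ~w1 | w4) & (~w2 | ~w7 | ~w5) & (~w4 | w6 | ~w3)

Yes, satisfiable

Suppose w6 = 0.
Suppose w3 = 0.
The clause (~w1) is unit, so w1 = 0.
Suppose w2 = 1.
Suppose w7 = 1.
The clause (~w5) is unit, so w5 = 0.
Every clause is now satisfied; w0, w4 are unconstrained.
A satisfying assignment: w0=0,  w1=0,  w2=1,  w3=0,  w4=1,  w5=0,  w6=0,  w7=1.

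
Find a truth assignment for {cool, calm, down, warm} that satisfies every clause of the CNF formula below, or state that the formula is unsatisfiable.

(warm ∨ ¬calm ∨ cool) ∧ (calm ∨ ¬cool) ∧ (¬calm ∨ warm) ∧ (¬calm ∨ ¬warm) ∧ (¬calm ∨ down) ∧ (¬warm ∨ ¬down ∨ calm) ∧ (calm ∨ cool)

UNSATISFIABLE

Suppose calm = True.
The clause (warm) is unit, so warm = True.
But (¬warm) is also a unit clause — contradiction.
So calm must be the other value — set calm = False.
The clause (¬cool) is unit, so cool = False.
But (cool) is also a unit clause — contradiction.
Neither calm = True nor calm = False works.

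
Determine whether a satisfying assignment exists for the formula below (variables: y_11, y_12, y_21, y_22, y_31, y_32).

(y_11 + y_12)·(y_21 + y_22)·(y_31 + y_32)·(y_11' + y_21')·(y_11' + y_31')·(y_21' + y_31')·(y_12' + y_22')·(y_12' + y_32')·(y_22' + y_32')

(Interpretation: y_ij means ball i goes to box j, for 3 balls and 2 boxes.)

Unsatisfiable

Try y_11 = 1.
The clause (y_21') is unit, so y_21 = 0.
The clause (y_22) is unit, so y_22 = 1.
The clause (y_31') is unit, so y_31 = 0.
The clause (y_32) is unit, so y_32 = 1.
Now (y_32') is unsatisfied and unit — conflict.
Undo y_11 and try y_11 = 0.
The clause (y_12) is unit, so y_12 = 1.
The clause (y_22') is unit, so y_22 = 0.
The clause (y_21) is unit, so y_21 = 1.
The clause (y_31') is unit, so y_31 = 0.
The clause (y_32) is unit, so y_32 = 1.
Now (y_32') is unsatisfied and unit — conflict.
Either choice for y_11 ends in contradiction.
No assignment satisfies every clause.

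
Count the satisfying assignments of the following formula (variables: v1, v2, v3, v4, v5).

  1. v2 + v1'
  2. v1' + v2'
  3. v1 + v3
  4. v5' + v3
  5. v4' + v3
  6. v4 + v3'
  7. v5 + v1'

There are 2^5 = 32 truth assignments over (v1, v2, v3, v4, v5).
Split on v3. With v3 = 1, the clauses containing v3 are satisfied and v3' drops from the rest; 4 of the 2^4 = 16 assignments to the other variables satisfy what remains.
With v3 = 0, by the same count on the reduced clause set, 0 assignments work.
(One model: v1=F, v2=F, v3=T, v4=T, v5=F.)
Total: 4 + 0 = 4.

4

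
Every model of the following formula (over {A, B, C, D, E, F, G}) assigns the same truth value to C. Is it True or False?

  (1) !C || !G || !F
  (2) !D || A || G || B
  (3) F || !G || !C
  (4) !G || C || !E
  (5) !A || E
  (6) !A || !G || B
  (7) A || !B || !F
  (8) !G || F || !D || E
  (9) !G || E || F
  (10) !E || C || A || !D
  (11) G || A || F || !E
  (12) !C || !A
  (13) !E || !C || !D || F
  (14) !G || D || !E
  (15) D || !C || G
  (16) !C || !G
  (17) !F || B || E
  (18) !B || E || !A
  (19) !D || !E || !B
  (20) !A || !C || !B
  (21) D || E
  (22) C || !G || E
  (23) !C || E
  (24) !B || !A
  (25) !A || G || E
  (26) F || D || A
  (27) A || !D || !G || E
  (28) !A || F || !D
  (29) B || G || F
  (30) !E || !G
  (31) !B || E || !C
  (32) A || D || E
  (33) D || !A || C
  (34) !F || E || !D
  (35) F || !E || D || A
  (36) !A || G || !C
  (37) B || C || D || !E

Suppose C = true.
The clause (!A) is unit, so A = false.
The clause (!G) is unit, so G = false.
The clause (D) is unit, so D = true.
The clause (B) is unit, so B = true.
The clause (!F) is unit, so F = false.
The clause (!E) is unit, so E = false.
That conflicts with the unit clause (E).
So every satisfying assignment has C = False.

False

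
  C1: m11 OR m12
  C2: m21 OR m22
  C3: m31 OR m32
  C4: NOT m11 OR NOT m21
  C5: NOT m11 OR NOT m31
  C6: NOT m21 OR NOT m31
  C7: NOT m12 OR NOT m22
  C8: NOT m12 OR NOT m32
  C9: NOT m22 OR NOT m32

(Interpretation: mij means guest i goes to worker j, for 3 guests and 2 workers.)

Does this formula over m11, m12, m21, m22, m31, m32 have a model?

No, unsatisfiable

Suppose m11 = true.
Unit clause (NOT m21) forces m21 = false.
Unit clause (m22) forces m22 = true.
Unit clause (NOT m31) forces m31 = false.
Unit clause (m32) forces m32 = true.
That conflicts with the unit clause (NOT m32).
Backtrack on m11: now try m11 = false.
Unit clause (m12) forces m12 = true.
Unit clause (NOT m22) forces m22 = false.
Unit clause (m21) forces m21 = true.
Unit clause (NOT m31) forces m31 = false.
Unit clause (m32) forces m32 = true.
That conflicts with the unit clause (NOT m32).
Both values of m11 lead to a conflict.
No assignment satisfies every clause.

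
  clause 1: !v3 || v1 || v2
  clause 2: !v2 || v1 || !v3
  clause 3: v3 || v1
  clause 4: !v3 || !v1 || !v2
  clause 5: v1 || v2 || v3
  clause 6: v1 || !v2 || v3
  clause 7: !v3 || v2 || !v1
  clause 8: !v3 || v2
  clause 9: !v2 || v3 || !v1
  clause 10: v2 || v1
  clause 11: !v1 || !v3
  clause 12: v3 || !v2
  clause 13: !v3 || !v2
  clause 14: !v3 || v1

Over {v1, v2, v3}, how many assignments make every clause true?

1

There are 2^3 = 8 truth assignments over (v1, v2, v3).
Split on v2. With v2 = true, the clauses containing v2 are satisfied and !v2 drops from the rest; 0 of the 2^2 = 4 assignments to the other variables satisfy what remains.
With v2 = false, by the same count on the reduced clause set, 1 assignment works.
(One model: v1=T, v2=F, v3=F.)
Total: 0 + 1 = 1.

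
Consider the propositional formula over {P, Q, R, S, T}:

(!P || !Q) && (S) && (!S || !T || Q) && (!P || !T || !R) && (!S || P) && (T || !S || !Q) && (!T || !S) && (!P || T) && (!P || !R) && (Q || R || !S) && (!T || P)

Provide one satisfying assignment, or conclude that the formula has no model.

The clause (S) is unit, so S = true.
The clause (P) is unit, so P = true.
The clause (!Q) is unit, so Q = false.
The clause (!T) is unit, so T = false.
Now (T) is unsatisfied and unit — conflict.

UNSATISFIABLE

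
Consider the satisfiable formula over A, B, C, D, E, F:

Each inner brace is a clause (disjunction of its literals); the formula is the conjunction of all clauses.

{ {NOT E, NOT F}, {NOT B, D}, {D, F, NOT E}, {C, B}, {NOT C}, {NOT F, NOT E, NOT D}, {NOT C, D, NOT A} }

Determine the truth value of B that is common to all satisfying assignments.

True

Suppose B = false.
Unit clause (C) forces C = true.
Now (NOT C) is unsatisfied and unit — conflict.
So every satisfying assignment has B = True.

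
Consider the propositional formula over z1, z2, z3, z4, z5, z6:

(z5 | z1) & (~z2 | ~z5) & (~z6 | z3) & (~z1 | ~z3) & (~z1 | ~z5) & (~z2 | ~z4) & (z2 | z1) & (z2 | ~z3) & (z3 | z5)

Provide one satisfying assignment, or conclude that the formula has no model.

UNSATISFIABLE

Suppose z5 = 1.
(~z2) alone gives z2 = 0.
(~z1) alone gives z1 = 0.
That conflicts with the unit clause (z1).
That branch fails; take z5 = 0 instead.
(z1) alone gives z1 = 1.
(~z3) alone gives z3 = 0.
That conflicts with the unit clause (z3).
Either choice for z5 ends in contradiction.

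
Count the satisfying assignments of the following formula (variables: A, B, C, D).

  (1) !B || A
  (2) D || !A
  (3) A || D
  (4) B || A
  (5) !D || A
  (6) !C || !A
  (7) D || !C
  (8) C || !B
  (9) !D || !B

1

There are 2^4 = 16 truth assignments over (A, B, C, D).
Check each against the 9 clauses (columns in the order A, B, C, D):
  F F F F  ✗ fails (A || D)
  F F F T  ✗ fails (B || A)
  F F T F  ✗ fails (A || D)
  F F T T  ✗ fails (B || A)
  F T F F  ✗ fails (!B || A)
  F T F T  ✗ fails (!B || A)
  F T T F  ✗ fails (!B || A)
  F T T T  ✗ fails (!B || A)
  T F F F  ✗ fails (D || !A)
  T F F T  ✓ satisfies all
  T F T F  ✗ fails (D || !A)
  T F T T  ✗ fails (!C || !A)
  T T F F  ✗ fails (D || !A)
  T T F T  ✗ fails (C || !B)
  T T T F  ✗ fails (D || !A)
  T T T T  ✗ fails (!C || !A)
1 of the 16 rows is a model.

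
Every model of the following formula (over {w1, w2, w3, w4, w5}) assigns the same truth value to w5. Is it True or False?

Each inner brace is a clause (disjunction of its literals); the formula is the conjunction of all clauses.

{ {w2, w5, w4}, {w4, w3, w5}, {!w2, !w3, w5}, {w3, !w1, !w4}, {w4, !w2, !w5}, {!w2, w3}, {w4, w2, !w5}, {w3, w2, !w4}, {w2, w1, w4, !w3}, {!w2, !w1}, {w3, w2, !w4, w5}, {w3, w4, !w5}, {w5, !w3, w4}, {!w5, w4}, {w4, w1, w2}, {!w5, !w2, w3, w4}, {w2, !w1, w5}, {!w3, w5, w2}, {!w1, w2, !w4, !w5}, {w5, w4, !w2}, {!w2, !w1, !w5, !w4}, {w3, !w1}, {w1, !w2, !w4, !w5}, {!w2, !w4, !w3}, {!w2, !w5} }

Suppose w5 = false.
Branch on w2: set w2 = true.
Unit clause (!w3) forces w3 = false.
Now (w3) is unsatisfied and unit — conflict.
Backtrack on w2: now try w2 = false.
Unit clause (w4) forces w4 = true.
Unit clause (w3) forces w3 = true.
Now (!w3) is unsatisfied and unit — conflict.
Neither w2 = true nor w2 = false works.
So every satisfying assignment has w5 = True.

True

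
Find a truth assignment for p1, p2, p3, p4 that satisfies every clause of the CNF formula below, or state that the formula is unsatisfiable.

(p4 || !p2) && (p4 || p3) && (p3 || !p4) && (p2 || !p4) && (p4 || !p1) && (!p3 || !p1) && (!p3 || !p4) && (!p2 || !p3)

p1=false,  p2=false,  p3=true,  p4=false

Suppose p4 = false.
From the singleton clause (!p2), p2 = false.
From the singleton clause (p3), p3 = true.
From the singleton clause (!p1), p1 = false.
This assignment satisfies each clause.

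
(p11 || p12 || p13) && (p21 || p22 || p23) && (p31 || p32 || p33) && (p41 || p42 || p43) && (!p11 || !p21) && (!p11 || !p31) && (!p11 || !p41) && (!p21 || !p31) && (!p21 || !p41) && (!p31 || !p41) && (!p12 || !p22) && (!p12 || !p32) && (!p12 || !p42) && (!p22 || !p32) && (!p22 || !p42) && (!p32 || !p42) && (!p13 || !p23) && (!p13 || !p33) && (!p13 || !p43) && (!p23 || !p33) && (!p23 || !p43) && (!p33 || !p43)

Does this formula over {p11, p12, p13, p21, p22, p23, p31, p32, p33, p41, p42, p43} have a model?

Suppose p11 = false.
Suppose p12 = true.
The clause (!p22) is unit, so p22 = false.
The clause (!p32) is unit, so p32 = false.
The clause (!p42) is unit, so p42 = false.
Suppose p21 = true.
The clause (!p31) is unit, so p31 = false.
The clause (p33) is unit, so p33 = true.
The clause (!p41) is unit, so p41 = false.
The clause (p43) is unit, so p43 = true.
Now (!p43) is unsatisfied and unit — conflict.
Undo p21 and try p21 = false.
The clause (p23) is unit, so p23 = true.
The clause (!p13) is unit, so p13 = false.
The clause (!p33) is unit, so p33 = false.
The clause (p31) is unit, so p31 = true.
The clause (!p41) is unit, so p41 = false.
The clause (p43) is unit, so p43 = true.
Now (!p43) is unsatisfied and unit — conflict.
Either choice for p21 ends in contradiction.
Undo p12 and try p12 = false.
The clause (p13) is unit, so p13 = true.
The clause (!p23) is unit, so p23 = false.
The clause (!p33) is unit, so p33 = false.
The clause (!p43) is unit, so p43 = false.
Suppose p21 = true.
The clause (!p31) is unit, so p31 = false.
The clause (p32) is unit, so p32 = true.
The clause (!p41) is unit, so p41 = false.
The clause (p42) is unit, so p42 = true.
Now (!p42) is unsatisfied and unit — conflict.
Undo p21 and try p21 = false.
The clause (p22) is unit, so p22 = true.
The clause (!p32) is unit, so p32 = false.
The clause (p31) is unit, so p31 = true.
The clause (!p41) is unit, so p41 = false.
The clause (p42) is unit, so p42 = true.
Now (!p42) is unsatisfied and unit — conflict.
Either choice for p21 ends in contradiction.
Either choice for p12 ends in contradiction.
Undo p11 and try p11 = true.
The clause (!p21) is unit, so p21 = false.
The clause (!p31) is unit, so p31 = false.
The clause (!p41) is unit, so p41 = false.
Suppose p22 = true.
The clause (!p12) is unit, so p12 = false.
The clause (!p32) is unit, so p32 = false.
The clause (p33) is unit, so p33 = true.
The clause (!p42) is unit, so p42 = false.
The clause (p43) is unit, so p43 = true.
Now (!p43) is unsatisfied and unit — conflict.
Undo p22 and try p22 = false.
The clause (p23) is unit, so p23 = true.
The clause (!p13) is unit, so p13 = false.
The clause (!p33) is unit, so p33 = false.
The clause (p32) is unit, so p32 = true.
The clause (!p12) is unit, so p12 = false.
The clause (!p42) is unit, so p42 = false.
The clause (p43) is unit, so p43 = true.
Now (!p43) is unsatisfied and unit — conflict.
Either choice for p22 ends in contradiction.
Either choice for p11 ends in contradiction.
No assignment satisfies every clause.

Unsatisfiable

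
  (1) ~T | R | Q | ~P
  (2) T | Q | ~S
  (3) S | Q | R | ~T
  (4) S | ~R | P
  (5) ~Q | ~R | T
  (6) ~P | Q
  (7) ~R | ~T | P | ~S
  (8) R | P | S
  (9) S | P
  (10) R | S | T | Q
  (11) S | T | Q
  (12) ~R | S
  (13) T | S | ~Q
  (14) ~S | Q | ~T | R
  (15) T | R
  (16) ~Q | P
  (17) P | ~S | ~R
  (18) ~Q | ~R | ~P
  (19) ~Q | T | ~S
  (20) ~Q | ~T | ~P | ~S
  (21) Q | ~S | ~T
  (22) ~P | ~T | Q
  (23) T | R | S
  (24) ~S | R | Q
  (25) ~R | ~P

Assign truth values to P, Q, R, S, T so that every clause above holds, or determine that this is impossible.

P: 1; Q: 1; R: 0; S: 0; T: 1

Case P = 1:
From the singleton clause (Q), Q = 1.
From the singleton clause (~R), R = 0.
From the singleton clause (T), T = 1.
From the singleton clause (~S), S = 0.
This assignment satisfies each clause.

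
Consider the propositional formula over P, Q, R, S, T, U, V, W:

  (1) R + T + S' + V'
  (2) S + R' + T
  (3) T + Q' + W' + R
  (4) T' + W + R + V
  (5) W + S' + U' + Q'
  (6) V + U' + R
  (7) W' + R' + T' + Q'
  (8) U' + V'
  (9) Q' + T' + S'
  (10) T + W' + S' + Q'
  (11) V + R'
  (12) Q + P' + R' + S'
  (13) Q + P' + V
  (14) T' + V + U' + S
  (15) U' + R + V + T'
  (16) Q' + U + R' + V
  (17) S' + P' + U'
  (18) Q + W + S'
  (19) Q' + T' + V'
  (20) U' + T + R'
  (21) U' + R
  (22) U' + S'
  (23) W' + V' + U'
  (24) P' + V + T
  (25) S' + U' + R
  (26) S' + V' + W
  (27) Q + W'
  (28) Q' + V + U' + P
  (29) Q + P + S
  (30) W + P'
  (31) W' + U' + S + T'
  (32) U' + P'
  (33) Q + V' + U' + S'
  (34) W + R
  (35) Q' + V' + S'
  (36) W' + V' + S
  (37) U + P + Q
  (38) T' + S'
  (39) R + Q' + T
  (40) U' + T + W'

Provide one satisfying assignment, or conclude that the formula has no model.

P: 1; Q: 1; R: 0; S: 0; T: 1; U: 0; V: 0; W: 1

Case U = 0:
Case V = 0:
Unit clause (R') forces R = 0.
Unit clause (W) forces W = 1.
Unit clause (Q) forces Q = 1.
Unit clause (T) forces T = 1.
Unit clause (S') forces S = 0.
Every clause is now satisfied; P is unconstrained.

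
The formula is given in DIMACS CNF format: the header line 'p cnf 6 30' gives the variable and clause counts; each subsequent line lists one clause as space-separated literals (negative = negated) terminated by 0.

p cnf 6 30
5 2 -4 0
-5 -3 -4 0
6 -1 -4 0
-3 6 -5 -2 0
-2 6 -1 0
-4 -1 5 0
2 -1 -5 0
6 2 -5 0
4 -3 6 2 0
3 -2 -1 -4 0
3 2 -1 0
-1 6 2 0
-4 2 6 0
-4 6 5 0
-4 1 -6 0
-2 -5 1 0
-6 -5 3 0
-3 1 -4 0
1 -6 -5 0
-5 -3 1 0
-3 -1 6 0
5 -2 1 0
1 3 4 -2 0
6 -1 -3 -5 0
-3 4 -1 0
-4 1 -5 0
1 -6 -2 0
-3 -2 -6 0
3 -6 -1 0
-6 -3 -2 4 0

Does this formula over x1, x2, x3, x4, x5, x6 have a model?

Satisfiable

Try x5 = False.
Try x2 = False.
The clause (¬x4) is unit, so x4 = False.
Try x3 = False.
The clause (¬x1) is unit, so x1 = False.
Every clause is now satisfied; x6 is unconstrained.
A satisfying assignment: x1: False, x2: False, x3: False, x4: False, x5: False, x6: False.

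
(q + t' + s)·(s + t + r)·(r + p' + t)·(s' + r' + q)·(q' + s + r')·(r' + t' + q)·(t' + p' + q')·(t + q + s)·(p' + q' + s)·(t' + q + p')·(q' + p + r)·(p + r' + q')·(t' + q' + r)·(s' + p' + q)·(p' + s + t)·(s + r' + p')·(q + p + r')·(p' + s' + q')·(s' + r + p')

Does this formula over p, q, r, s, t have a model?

Suppose q = 0.
Suppose t = 0.
(s) alone gives s = 1.
(r') alone gives r = 0.
(p') alone gives p = 0.
This assignment satisfies each clause.
A satisfying assignment: p=0, q=0, r=0, s=1, t=0.

Yes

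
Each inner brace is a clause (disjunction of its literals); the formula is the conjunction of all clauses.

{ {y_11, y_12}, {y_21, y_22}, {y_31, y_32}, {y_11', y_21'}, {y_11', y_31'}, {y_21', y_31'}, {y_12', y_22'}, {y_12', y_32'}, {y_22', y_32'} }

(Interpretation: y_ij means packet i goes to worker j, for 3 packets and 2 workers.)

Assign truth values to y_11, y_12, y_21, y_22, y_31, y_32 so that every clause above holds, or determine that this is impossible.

Case y_11 = 1:
From the singleton clause (y_21'), y_21 = 0.
From the singleton clause (y_22), y_22 = 1.
From the singleton clause (y_31'), y_31 = 0.
From the singleton clause (y_32), y_32 = 1.
Now (y_32') is unsatisfied and unit — conflict.
Backtrack on y_11: now try y_11 = 0.
From the singleton clause (y_12), y_12 = 1.
From the singleton clause (y_22'), y_22 = 0.
From the singleton clause (y_21), y_21 = 1.
From the singleton clause (y_31'), y_31 = 0.
From the singleton clause (y_32), y_32 = 1.
Now (y_32') is unsatisfied and unit — conflict.
Both values of y_11 lead to a conflict.

UNSATISFIABLE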